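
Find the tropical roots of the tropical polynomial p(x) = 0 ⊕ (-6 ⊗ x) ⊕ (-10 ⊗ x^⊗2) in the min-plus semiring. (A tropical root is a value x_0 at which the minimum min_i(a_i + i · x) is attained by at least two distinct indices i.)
Roots: {4, 6}

Each tropical root is a break point of the lower envelope of the lines y = a_i + i · x (there are 3 lines, with slopes 0, 1, ..., 2). Only the lines that attain the minimum somewhere contribute to roots; other lines are dominated. Here the surviving (envelope) indices are i = 2, i = 1, i = 0.
Intersections between consecutive envelope lines give the roots: for adjacent envelope indices i < j the intersection is x = (a_i − a_j) / (j − i). Reading off the sorted break points: {4, 6}.
Verification: at each break x_0, at least two indices attain the minimum of min_i(a_i + i · x_0).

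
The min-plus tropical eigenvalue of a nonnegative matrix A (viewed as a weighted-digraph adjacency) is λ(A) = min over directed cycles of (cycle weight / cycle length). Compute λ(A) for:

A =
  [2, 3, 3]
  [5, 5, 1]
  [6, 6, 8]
λ(A) = 2

Enumerate directed cycles and compute their means (weight / length). Sample:
  cycle 0 → 0: weight = 2, length = 1, mean = 2/1 ≈ 2.000
  cycle 1 → 1: weight = 5, length = 1, mean = 5/1 ≈ 5.000
  cycle 2 → 2: weight = 8, length = 1, mean = 8/1 ≈ 8.000
  cycle 0 → 1 → 0: weight = 8, length = 2, mean = 8/2 ≈ 4.000
  cycle 0 → 2 → 0: weight = 9, length = 2, mean = 9/2 ≈ 4.500
  cycle 1 → 0 → 1: weight = 8, length = 2, mean = 8/2 ≈ 4.000
Minimum mean = 2.000, attained e.g. along the cycle 0 → 0 with weight 2 and length 1. So λ(A) = 2/1 = 2.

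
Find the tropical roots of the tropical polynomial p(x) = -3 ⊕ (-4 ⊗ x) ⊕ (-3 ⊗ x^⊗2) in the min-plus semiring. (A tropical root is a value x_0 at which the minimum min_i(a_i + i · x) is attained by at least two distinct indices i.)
Roots: {-1, 1}

Each tropical root is a break point of the lower envelope of the lines y = a_i + i · x (there are 3 lines, with slopes 0, 1, ..., 2). Only the lines that attain the minimum somewhere contribute to roots; other lines are dominated. Here the surviving (envelope) indices are i = 2, i = 1, i = 0.
Intersections between consecutive envelope lines give the roots: for adjacent envelope indices i < j the intersection is x = (a_i − a_j) / (j − i). Reading off the sorted break points: {-1, 1}.
Verification: at each break x_0, at least two indices attain the minimum of min_i(a_i + i · x_0).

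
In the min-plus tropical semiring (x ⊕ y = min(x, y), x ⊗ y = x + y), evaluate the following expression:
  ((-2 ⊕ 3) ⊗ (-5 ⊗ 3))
((-2 ⊕ 3) ⊗ (-5 ⊗ 3)) = -4

Expand innermost to outermost. Recall ⊕ takes the minimum of its arguments and ⊗ takes their sum. Working out the expression ((-2 ⊕ 3) ⊗ (-5 ⊗ 3)) gives -4.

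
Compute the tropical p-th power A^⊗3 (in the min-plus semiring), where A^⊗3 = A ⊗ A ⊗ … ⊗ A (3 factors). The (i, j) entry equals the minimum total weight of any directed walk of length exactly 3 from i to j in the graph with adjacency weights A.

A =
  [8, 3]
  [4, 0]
A^⊗3 =
  [7, 3]
  [4, 0]

Each entry (A^⊗3)_ij equals the minimum over all length-3 walks i = v_0 → v_1 → … → v_3 = j of Σ_t A[v_t][v_{t+1}]. For example, for (i, j) = (0, 1) we minimise over 4 possible intermediate vertex sequences; the minimum is 3, attained along the walk 0 → 1 → 1 → 1.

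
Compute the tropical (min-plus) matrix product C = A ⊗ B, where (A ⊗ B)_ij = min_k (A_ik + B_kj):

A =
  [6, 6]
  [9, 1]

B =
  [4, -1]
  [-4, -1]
A ⊗ B =
  [2, 5]
  [-3, 0]

Apply the min-plus product entry-by-entry:
  C[0][0] = min over k of (A[0][0] + B[0][0] = 6 + 4 = 10, A[0][1] + B[1][0] = 6 + -4 = 2) = 2 (attained at k = 1)
  C[0][1] = min over k of (A[0][0] + B[0][1] = 6 + -1 = 5, A[0][1] + B[1][1] = 6 + -1 = 5) = 5 (attained at k = 0)
  C[1][0] = min over k of (A[1][0] + B[0][0] = 9 + 4 = 13, A[1][1] + B[1][0] = 1 + -4 = -3) = -3 (attained at k = 1)
  C[1][1] = min over k of (A[1][0] + B[0][1] = 9 + -1 = 8, A[1][1] + B[1][1] = 1 + -1 = 0) = 0 (attained at k = 1)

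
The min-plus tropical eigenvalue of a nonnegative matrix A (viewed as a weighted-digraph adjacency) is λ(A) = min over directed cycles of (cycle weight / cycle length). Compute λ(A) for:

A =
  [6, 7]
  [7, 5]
λ(A) = 5

Enumerate directed cycles and compute their means (weight / length). Sample:
  cycle 0 → 0: weight = 6, length = 1, mean = 6/1 ≈ 6.000
  cycle 1 → 1: weight = 5, length = 1, mean = 5/1 ≈ 5.000
  cycle 0 → 1 → 0: weight = 14, length = 2, mean = 14/2 ≈ 7.000
  cycle 1 → 0 → 1: weight = 14, length = 2, mean = 14/2 ≈ 7.000
Minimum mean = 5.000, attained e.g. along the cycle 1 → 1 with weight 5 and length 1. So λ(A) = 5/1 = 5.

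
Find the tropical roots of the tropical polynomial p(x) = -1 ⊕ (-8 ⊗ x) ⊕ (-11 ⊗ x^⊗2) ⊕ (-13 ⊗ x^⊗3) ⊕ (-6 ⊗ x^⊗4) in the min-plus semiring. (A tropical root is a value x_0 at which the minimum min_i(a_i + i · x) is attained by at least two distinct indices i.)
Roots: {-7, 2, 3, 7}

Each tropical root is a break point of the lower envelope of the lines y = a_i + i · x (there are 5 lines, with slopes 0, 1, ..., 4). Only the lines that attain the minimum somewhere contribute to roots; other lines are dominated. Here the surviving (envelope) indices are i = 4, i = 3, i = 2, i = 1, i = 0.
Intersections between consecutive envelope lines give the roots: for adjacent envelope indices i < j the intersection is x = (a_i − a_j) / (j − i). Reading off the sorted break points: {-7, 2, 3, 7}.
Verification: at each break x_0, at least two indices attain the minimum of min_i(a_i + i · x_0).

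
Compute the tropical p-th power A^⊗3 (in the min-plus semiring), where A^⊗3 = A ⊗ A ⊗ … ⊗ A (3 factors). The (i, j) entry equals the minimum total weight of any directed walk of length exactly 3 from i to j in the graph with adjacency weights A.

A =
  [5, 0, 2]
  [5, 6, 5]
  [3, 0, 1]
A^⊗3 =
  [6, 3, 4]
  [9, 6, 7]
  [5, 2, 3]

Each entry (A^⊗3)_ij equals the minimum over all length-3 walks i = v_0 → v_1 → … → v_3 = j of Σ_t A[v_t][v_{t+1}]. For example, for (i, j) = (0, 2) we minimise over 9 possible intermediate vertex sequences; the minimum is 4, attained along the walk 0 → 2 → 2 → 2.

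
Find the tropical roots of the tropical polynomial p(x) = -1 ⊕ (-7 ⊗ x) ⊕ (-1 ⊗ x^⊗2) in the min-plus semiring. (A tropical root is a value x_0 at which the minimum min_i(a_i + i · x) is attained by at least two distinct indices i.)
Roots: {-6, 6}

Each tropical root is a break point of the lower envelope of the lines y = a_i + i · x (there are 3 lines, with slopes 0, 1, ..., 2). Only the lines that attain the minimum somewhere contribute to roots; other lines are dominated. Here the surviving (envelope) indices are i = 2, i = 1, i = 0.
Intersections between consecutive envelope lines give the roots: for adjacent envelope indices i < j the intersection is x = (a_i − a_j) / (j − i). Reading off the sorted break points: {-6, 6}.
Verification: at each break x_0, at least two indices attain the minimum of min_i(a_i + i · x_0).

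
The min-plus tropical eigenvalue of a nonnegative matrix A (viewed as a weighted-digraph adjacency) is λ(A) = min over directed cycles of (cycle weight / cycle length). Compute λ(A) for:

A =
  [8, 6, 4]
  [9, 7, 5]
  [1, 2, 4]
λ(A) = 5/2

Enumerate directed cycles and compute their means (weight / length). Sample:
  cycle 0 → 0: weight = 8, length = 1, mean = 8/1 ≈ 8.000
  cycle 1 → 1: weight = 7, length = 1, mean = 7/1 ≈ 7.000
  cycle 2 → 2: weight = 4, length = 1, mean = 4/1 ≈ 4.000
  cycle 0 → 1 → 0: weight = 15, length = 2, mean = 15/2 ≈ 7.500
  cycle 0 → 2 → 0: weight = 5, length = 2, mean = 5/2 ≈ 2.500
  cycle 1 → 0 → 1: weight = 15, length = 2, mean = 15/2 ≈ 7.500
Minimum mean = 2.500, attained e.g. along the cycle 0 → 2 → 0 with weight 5 and length 2. So λ(A) = 5/2 = 5/2.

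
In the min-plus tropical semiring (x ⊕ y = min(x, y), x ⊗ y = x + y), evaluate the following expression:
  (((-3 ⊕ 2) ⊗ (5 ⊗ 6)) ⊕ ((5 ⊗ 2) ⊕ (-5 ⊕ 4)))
(((-3 ⊕ 2) ⊗ (5 ⊗ 6)) ⊕ ((5 ⊗ 2) ⊕ (-5 ⊕ 4))) = -5

Expand innermost to outermost. Recall ⊕ takes the minimum of its arguments and ⊗ takes their sum. Working out the expression (((-3 ⊕ 2) ⊗ (5 ⊗ 6)) ⊕ ((5 ⊗ 2) ⊕ (-5 ⊕ 4))) gives -5.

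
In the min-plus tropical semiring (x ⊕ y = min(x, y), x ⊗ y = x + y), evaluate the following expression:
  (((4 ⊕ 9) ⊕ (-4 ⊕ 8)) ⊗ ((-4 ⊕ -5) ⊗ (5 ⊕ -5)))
(((4 ⊕ 9) ⊕ (-4 ⊕ 8)) ⊗ ((-4 ⊕ -5) ⊗ (5 ⊕ -5))) = -14

Expand innermost to outermost. Recall ⊕ takes the minimum of its arguments and ⊗ takes their sum. Working out the expression (((4 ⊕ 9) ⊕ (-4 ⊕ 8)) ⊗ ((-4 ⊕ -5) ⊗ (5 ⊕ -5))) gives -14.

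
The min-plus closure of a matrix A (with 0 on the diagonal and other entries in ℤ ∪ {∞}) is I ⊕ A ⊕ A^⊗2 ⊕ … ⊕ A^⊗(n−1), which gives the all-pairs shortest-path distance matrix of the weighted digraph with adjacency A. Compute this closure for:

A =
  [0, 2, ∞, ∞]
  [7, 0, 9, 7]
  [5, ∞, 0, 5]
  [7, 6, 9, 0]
Closure =
  [0, 2, 11, 9]
  [7, 0, 9, 7]
  [5, 7, 0, 5]
  [7, 6, 9, 0]

This is the Floyd-Warshall all-pairs shortest-path computation. For each intermediate vertex k = 0, 1, …, 3, update dist[i][j] ← min(dist[i][j], dist[i][k] + dist[k][j]). The final matrix gives, for each (i, j), the minimum total weight of any directed path from i to j (possibly empty when i = j).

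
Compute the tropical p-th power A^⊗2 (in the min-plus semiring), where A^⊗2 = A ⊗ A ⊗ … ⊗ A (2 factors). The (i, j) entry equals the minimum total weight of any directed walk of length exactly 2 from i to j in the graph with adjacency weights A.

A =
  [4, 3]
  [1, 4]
A^⊗2 =
  [4, 7]
  [5, 4]

Each entry (A^⊗2)_ij equals the minimum over all length-2 walks i = v_0 → v_1 → … → v_2 = j of Σ_t A[v_t][v_{t+1}]. For example, for (i, j) = (0, 1) we minimise over 2 possible intermediate vertex sequences; the minimum is 7, attained along the walk 0 → 0 → 1.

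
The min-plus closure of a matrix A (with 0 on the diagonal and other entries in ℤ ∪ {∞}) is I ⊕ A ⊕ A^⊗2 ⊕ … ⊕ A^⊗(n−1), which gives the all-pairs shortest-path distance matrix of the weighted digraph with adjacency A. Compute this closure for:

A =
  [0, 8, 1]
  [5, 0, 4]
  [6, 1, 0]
Closure =
  [0, 2, 1]
  [5, 0, 4]
  [6, 1, 0]

This is the Floyd-Warshall all-pairs shortest-path computation. For each intermediate vertex k = 0, 1, …, 2, update dist[i][j] ← min(dist[i][j], dist[i][k] + dist[k][j]). The final matrix gives, for each (i, j), the minimum total weight of any directed path from i to j (possibly empty when i = j).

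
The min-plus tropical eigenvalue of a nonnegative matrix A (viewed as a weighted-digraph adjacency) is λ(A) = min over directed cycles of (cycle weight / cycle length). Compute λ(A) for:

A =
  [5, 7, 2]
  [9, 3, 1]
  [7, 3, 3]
λ(A) = 2

Enumerate directed cycles and compute their means (weight / length). Sample:
  cycle 0 → 0: weight = 5, length = 1, mean = 5/1 ≈ 5.000
  cycle 1 → 1: weight = 3, length = 1, mean = 3/1 ≈ 3.000
  cycle 2 → 2: weight = 3, length = 1, mean = 3/1 ≈ 3.000
  cycle 0 → 1 → 0: weight = 16, length = 2, mean = 16/2 ≈ 8.000
  cycle 0 → 2 → 0: weight = 9, length = 2, mean = 9/2 ≈ 4.500
  cycle 1 → 0 → 1: weight = 16, length = 2, mean = 16/2 ≈ 8.000
Minimum mean = 2.000, attained e.g. along the cycle 1 → 2 → 1 with weight 4 and length 2. So λ(A) = 4/2 = 2.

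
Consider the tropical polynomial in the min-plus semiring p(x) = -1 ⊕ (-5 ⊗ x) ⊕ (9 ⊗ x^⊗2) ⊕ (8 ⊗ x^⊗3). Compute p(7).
p(7) = -1

A tropical monomial a ⊗ x^⊗i evaluates to a + i · x. Evaluating each term at x = 7:
  Term 0 contributes -1 + 0 · 7 = -1
  Term 1 contributes -5 + 1 · 7 = 2
  Term 2 contributes 9 + 2 · 7 = 23
  Term 3 contributes 8 + 3 · 7 = 29
p(7) = ⊕ of these = min[-1, 2, 23, 29] = -1.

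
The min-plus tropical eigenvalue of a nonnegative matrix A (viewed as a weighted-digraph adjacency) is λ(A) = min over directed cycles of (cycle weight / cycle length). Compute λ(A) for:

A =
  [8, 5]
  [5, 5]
λ(A) = 5

Enumerate directed cycles and compute their means (weight / length). Sample:
  cycle 0 → 0: weight = 8, length = 1, mean = 8/1 ≈ 8.000
  cycle 1 → 1: weight = 5, length = 1, mean = 5/1 ≈ 5.000
  cycle 0 → 1 → 0: weight = 10, length = 2, mean = 10/2 ≈ 5.000
  cycle 1 → 0 → 1: weight = 10, length = 2, mean = 10/2 ≈ 5.000
Minimum mean = 5.000, attained e.g. along the cycle 1 → 1 with weight 5 and length 1. So λ(A) = 5/1 = 5.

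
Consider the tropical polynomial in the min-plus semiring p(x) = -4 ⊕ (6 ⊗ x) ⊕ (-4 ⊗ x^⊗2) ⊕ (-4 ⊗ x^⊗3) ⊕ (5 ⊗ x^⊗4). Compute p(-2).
p(-2) = -10

A tropical monomial a ⊗ x^⊗i evaluates to a + i · x. Evaluating each term at x = -2:
  Term 0 contributes -4 + 0 · -2 = -4
  Term 1 contributes 6 + 1 · -2 = 4
  Term 2 contributes -4 + 2 · -2 = -8
  Term 3 contributes -4 + 3 · -2 = -10
  Term 4 contributes 5 + 4 · -2 = -3
p(-2) = ⊕ of these = min[-4, 4, -8, -10, -3] = -10.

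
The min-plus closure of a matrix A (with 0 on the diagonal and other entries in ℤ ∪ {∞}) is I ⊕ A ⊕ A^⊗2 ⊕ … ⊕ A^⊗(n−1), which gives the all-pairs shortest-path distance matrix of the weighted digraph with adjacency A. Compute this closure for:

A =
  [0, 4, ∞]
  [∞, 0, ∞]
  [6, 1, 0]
Closure =
  [0, 4, ∞]
  [∞, 0, ∞]
  [6, 1, 0]

This is the Floyd-Warshall all-pairs shortest-path computation. For each intermediate vertex k = 0, 1, …, 2, update dist[i][j] ← min(dist[i][j], dist[i][k] + dist[k][j]). The final matrix gives, for each (i, j), the minimum total weight of any directed path from i to j (possibly empty when i = j).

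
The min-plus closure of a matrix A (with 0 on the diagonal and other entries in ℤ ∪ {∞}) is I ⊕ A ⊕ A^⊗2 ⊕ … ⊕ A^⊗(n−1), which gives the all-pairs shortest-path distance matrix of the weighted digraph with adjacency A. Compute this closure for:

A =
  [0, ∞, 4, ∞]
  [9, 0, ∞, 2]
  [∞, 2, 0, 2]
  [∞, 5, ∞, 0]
Closure =
  [0, 6, 4, 6]
  [9, 0, 13, 2]
  [11, 2, 0, 2]
  [14, 5, 18, 0]

This is the Floyd-Warshall all-pairs shortest-path computation. For each intermediate vertex k = 0, 1, …, 3, update dist[i][j] ← min(dist[i][j], dist[i][k] + dist[k][j]). The final matrix gives, for each (i, j), the minimum total weight of any directed path from i to j (possibly empty when i = j).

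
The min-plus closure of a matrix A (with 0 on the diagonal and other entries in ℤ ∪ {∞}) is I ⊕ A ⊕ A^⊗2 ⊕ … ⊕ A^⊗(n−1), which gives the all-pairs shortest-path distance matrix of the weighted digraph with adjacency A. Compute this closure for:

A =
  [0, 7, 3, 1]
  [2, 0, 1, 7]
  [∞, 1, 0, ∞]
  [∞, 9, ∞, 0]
Closure =
  [0, 4, 3, 1]
  [2, 0, 1, 3]
  [3, 1, 0, 4]
  [11, 9, 10, 0]

This is the Floyd-Warshall all-pairs shortest-path computation. For each intermediate vertex k = 0, 1, …, 3, update dist[i][j] ← min(dist[i][j], dist[i][k] + dist[k][j]). The final matrix gives, for each (i, j), the minimum total weight of any directed path from i to j (possibly empty when i = j).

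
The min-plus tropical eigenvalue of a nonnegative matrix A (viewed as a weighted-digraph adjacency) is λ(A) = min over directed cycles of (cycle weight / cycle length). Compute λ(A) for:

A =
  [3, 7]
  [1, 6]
λ(A) = 3

Enumerate directed cycles and compute their means (weight / length). Sample:
  cycle 0 → 0: weight = 3, length = 1, mean = 3/1 ≈ 3.000
  cycle 1 → 1: weight = 6, length = 1, mean = 6/1 ≈ 6.000
  cycle 0 → 1 → 0: weight = 8, length = 2, mean = 8/2 ≈ 4.000
  cycle 1 → 0 → 1: weight = 8, length = 2, mean = 8/2 ≈ 4.000
Minimum mean = 3.000, attained e.g. along the cycle 0 → 0 with weight 3 and length 1. So λ(A) = 3/1 = 3.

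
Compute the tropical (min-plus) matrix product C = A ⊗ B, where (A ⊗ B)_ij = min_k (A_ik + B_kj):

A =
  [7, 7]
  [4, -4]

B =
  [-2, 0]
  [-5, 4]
A ⊗ B =
  [2, 7]
  [-9, 0]

Apply the min-plus product entry-by-entry:
  C[0][0] = min over k of (A[0][0] + B[0][0] = 7 + -2 = 5, A[0][1] + B[1][0] = 7 + -5 = 2) = 2 (attained at k = 1)
  C[0][1] = min over k of (A[0][0] + B[0][1] = 7 + 0 = 7, A[0][1] + B[1][1] = 7 + 4 = 11) = 7 (attained at k = 0)
  C[1][0] = min over k of (A[1][0] + B[0][0] = 4 + -2 = 2, A[1][1] + B[1][0] = -4 + -5 = -9) = -9 (attained at k = 1)
  C[1][1] = min over k of (A[1][0] + B[0][1] = 4 + 0 = 4, A[1][1] + B[1][1] = -4 + 4 = 0) = 0 (attained at k = 1)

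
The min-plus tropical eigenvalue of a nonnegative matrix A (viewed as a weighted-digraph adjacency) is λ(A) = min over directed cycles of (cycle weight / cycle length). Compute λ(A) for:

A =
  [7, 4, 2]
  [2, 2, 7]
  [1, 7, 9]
λ(A) = 3/2

Enumerate directed cycles and compute their means (weight / length). Sample:
  cycle 0 → 0: weight = 7, length = 1, mean = 7/1 ≈ 7.000
  cycle 1 → 1: weight = 2, length = 1, mean = 2/1 ≈ 2.000
  cycle 2 → 2: weight = 9, length = 1, mean = 9/1 ≈ 9.000
  cycle 0 → 1 → 0: weight = 6, length = 2, mean = 6/2 ≈ 3.000
  cycle 0 → 2 → 0: weight = 3, length = 2, mean = 3/2 ≈ 1.500
  cycle 1 → 0 → 1: weight = 6, length = 2, mean = 6/2 ≈ 3.000
Minimum mean = 1.500, attained e.g. along the cycle 0 → 2 → 0 with weight 3 and length 2. So λ(A) = 3/2 = 3/2.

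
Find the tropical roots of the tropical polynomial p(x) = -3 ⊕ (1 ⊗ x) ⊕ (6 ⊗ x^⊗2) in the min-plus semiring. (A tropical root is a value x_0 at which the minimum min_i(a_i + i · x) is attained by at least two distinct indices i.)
Roots: {-5, -4}

Each tropical root is a break point of the lower envelope of the lines y = a_i + i · x (there are 3 lines, with slopes 0, 1, ..., 2). Only the lines that attain the minimum somewhere contribute to roots; other lines are dominated. Here the surviving (envelope) indices are i = 2, i = 1, i = 0.
Intersections between consecutive envelope lines give the roots: for adjacent envelope indices i < j the intersection is x = (a_i − a_j) / (j − i). Reading off the sorted break points: {-5, -4}.
Verification: at each break x_0, at least two indices attain the minimum of min_i(a_i + i · x_0).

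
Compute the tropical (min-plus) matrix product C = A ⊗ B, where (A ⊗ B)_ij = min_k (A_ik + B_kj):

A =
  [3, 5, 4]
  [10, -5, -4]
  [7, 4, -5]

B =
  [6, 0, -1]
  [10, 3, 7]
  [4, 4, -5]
A ⊗ B =
  [8, 3, -1]
  [0, -2, -9]
  [-1, -1, -10]

Apply the min-plus product entry-by-entry:
  C[0][0] = min over k of (A[0][0] + B[0][0] = 3 + 6 = 9, A[0][1] + B[1][0] = 5 + 10 = 15, A[0][2] + B[2][0] = 4 + 4 = 8) = 8 (attained at k = 2)
  C[0][1] = min over k of (A[0][0] + B[0][1] = 3 + 0 = 3, A[0][1] + B[1][1] = 5 + 3 = 8, A[0][2] + B[2][1] = 4 + 4 = 8) = 3 (attained at k = 0)
  C[0][2] = min over k of (A[0][0] + B[0][2] = 3 + -1 = 2, A[0][1] + B[1][2] = 5 + 7 = 12, A[0][2] + B[2][2] = 4 + -5 = -1) = -1 (attained at k = 2)
  C[1][0] = min over k of (A[1][0] + B[0][0] = 10 + 6 = 16, A[1][1] + B[1][0] = -5 + 10 = 5, A[1][2] + B[2][0] = -4 + 4 = 0) = 0 (attained at k = 2)
  C[1][1] = min over k of (A[1][0] + B[0][1] = 10 + 0 = 10, A[1][1] + B[1][1] = -5 + 3 = -2, A[1][2] + B[2][1] = -4 + 4 = 0) = -2 (attained at k = 1)
  C[1][2] = min over k of (A[1][0] + B[0][2] = 10 + -1 = 9, A[1][1] + B[1][2] = -5 + 7 = 2, A[1][2] + B[2][2] = -4 + -5 = -9) = -9 (attained at k = 2)
  C[2][0] = min over k of (A[2][0] + B[0][0] = 7 + 6 = 13, A[2][1] + B[1][0] = 4 + 10 = 14, A[2][2] + B[2][0] = -5 + 4 = -1) = -1 (attained at k = 2)
  C[2][1] = min over k of (A[2][0] + B[0][1] = 7 + 0 = 7, A[2][1] + B[1][1] = 4 + 3 = 7, A[2][2] + B[2][1] = -5 + 4 = -1) = -1 (attained at k = 2)
  C[2][2] = min over k of (A[2][0] + B[0][2] = 7 + -1 = 6, A[2][1] + B[1][2] = 4 + 7 = 11, A[2][2] + B[2][2] = -5 + -5 = -10) = -10 (attained at k = 2)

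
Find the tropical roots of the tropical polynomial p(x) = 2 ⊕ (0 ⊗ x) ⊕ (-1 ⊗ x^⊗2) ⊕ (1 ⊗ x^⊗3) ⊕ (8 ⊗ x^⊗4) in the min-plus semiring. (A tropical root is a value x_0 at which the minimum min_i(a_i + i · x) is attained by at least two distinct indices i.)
Roots: {-7, -2, 1, 2}

Each tropical root is a break point of the lower envelope of the lines y = a_i + i · x (there are 5 lines, with slopes 0, 1, ..., 4). Only the lines that attain the minimum somewhere contribute to roots; other lines are dominated. Here the surviving (envelope) indices are i = 4, i = 3, i = 2, i = 1, i = 0.
Intersections between consecutive envelope lines give the roots: for adjacent envelope indices i < j the intersection is x = (a_i − a_j) / (j − i). Reading off the sorted break points: {-7, -2, 1, 2}.
Verification: at each break x_0, at least two indices attain the minimum of min_i(a_i + i · x_0).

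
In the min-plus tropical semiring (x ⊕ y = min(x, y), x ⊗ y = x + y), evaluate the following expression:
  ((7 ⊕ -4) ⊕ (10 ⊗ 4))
((7 ⊕ -4) ⊕ (10 ⊗ 4)) = -4

Expand innermost to outermost. Recall ⊕ takes the minimum of its arguments and ⊗ takes their sum. Working out the expression ((7 ⊕ -4) ⊕ (10 ⊗ 4)) gives -4.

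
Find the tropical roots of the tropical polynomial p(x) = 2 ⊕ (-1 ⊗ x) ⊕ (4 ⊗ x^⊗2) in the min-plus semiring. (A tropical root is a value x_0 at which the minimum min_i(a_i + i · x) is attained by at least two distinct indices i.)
Roots: {-5, 3}

Each tropical root is a break point of the lower envelope of the lines y = a_i + i · x (there are 3 lines, with slopes 0, 1, ..., 2). Only the lines that attain the minimum somewhere contribute to roots; other lines are dominated. Here the surviving (envelope) indices are i = 2, i = 1, i = 0.
Intersections between consecutive envelope lines give the roots: for adjacent envelope indices i < j the intersection is x = (a_i − a_j) / (j − i). Reading off the sorted break points: {-5, 3}.
Verification: at each break x_0, at least two indices attain the minimum of min_i(a_i + i · x_0).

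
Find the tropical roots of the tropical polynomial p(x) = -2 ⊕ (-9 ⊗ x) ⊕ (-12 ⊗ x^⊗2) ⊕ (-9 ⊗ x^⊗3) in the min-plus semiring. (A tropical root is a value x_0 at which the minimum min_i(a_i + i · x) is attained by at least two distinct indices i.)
Roots: {-3, 3, 7}

Each tropical root is a break point of the lower envelope of the lines y = a_i + i · x (there are 4 lines, with slopes 0, 1, ..., 3). Only the lines that attain the minimum somewhere contribute to roots; other lines are dominated. Here the surviving (envelope) indices are i = 3, i = 2, i = 1, i = 0.
Intersections between consecutive envelope lines give the roots: for adjacent envelope indices i < j the intersection is x = (a_i − a_j) / (j − i). Reading off the sorted break points: {-3, 3, 7}.
Verification: at each break x_0, at least two indices attain the minimum of min_i(a_i + i · x_0).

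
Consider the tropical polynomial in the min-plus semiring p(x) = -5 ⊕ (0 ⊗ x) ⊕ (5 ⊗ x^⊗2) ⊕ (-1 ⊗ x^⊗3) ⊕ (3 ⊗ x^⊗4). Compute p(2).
p(2) = -5

A tropical monomial a ⊗ x^⊗i evaluates to a + i · x. Evaluating each term at x = 2:
  Term 0 contributes -5 + 0 · 2 = -5
  Term 1 contributes 0 + 1 · 2 = 2
  Term 2 contributes 5 + 2 · 2 = 9
  Term 3 contributes -1 + 3 · 2 = 5
  Term 4 contributes 3 + 4 · 2 = 11
p(2) = ⊕ of these = min[-5, 2, 9, 5, 11] = -5.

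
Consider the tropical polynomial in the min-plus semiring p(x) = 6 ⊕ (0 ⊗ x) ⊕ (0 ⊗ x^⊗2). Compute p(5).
p(5) = 5

A tropical monomial a ⊗ x^⊗i evaluates to a + i · x. Evaluating each term at x = 5:
  Term 0 contributes 6 + 0 · 5 = 6
  Term 1 contributes 0 + 1 · 5 = 5
  Term 2 contributes 0 + 2 · 5 = 10
p(5) = ⊕ of these = min[6, 5, 10] = 5.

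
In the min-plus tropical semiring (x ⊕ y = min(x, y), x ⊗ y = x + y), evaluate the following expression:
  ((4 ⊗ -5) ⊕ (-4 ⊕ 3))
((4 ⊗ -5) ⊕ (-4 ⊕ 3)) = -4

Expand innermost to outermost. Recall ⊕ takes the minimum of its arguments and ⊗ takes their sum. Working out the expression ((4 ⊗ -5) ⊕ (-4 ⊕ 3)) gives -4.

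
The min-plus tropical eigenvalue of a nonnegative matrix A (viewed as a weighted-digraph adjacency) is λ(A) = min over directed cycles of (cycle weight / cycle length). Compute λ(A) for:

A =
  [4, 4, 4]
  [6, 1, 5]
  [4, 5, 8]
λ(A) = 1

Enumerate directed cycles and compute their means (weight / length). Sample:
  cycle 0 → 0: weight = 4, length = 1, mean = 4/1 ≈ 4.000
  cycle 1 → 1: weight = 1, length = 1, mean = 1/1 ≈ 1.000
  cycle 2 → 2: weight = 8, length = 1, mean = 8/1 ≈ 8.000
  cycle 0 → 1 → 0: weight = 10, length = 2, mean = 10/2 ≈ 5.000
  cycle 0 → 2 → 0: weight = 8, length = 2, mean = 8/2 ≈ 4.000
  cycle 1 → 0 → 1: weight = 10, length = 2, mean = 10/2 ≈ 5.000
Minimum mean = 1.000, attained e.g. along the cycle 1 → 1 with weight 1 and length 1. So λ(A) = 1/1 = 1.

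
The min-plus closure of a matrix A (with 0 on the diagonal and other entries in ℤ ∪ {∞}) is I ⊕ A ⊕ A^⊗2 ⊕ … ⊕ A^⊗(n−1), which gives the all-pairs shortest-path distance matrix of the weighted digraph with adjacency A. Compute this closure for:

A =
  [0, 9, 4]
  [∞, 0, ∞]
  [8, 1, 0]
Closure =
  [0, 5, 4]
  [∞, 0, ∞]
  [8, 1, 0]

This is the Floyd-Warshall all-pairs shortest-path computation. For each intermediate vertex k = 0, 1, …, 2, update dist[i][j] ← min(dist[i][j], dist[i][k] + dist[k][j]). The final matrix gives, for each (i, j), the minimum total weight of any directed path from i to j (possibly empty when i = j).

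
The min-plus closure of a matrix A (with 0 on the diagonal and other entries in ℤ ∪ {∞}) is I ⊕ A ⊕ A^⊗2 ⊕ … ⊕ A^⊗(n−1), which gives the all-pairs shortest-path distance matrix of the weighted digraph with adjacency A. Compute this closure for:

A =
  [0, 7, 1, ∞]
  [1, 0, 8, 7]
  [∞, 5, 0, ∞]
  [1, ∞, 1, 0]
Closure =
  [0, 6, 1, 13]
  [1, 0, 2, 7]
  [6, 5, 0, 12]
  [1, 6, 1, 0]

This is the Floyd-Warshall all-pairs shortest-path computation. For each intermediate vertex k = 0, 1, …, 3, update dist[i][j] ← min(dist[i][j], dist[i][k] + dist[k][j]). The final matrix gives, for each (i, j), the minimum total weight of any directed path from i to j (possibly empty when i = j).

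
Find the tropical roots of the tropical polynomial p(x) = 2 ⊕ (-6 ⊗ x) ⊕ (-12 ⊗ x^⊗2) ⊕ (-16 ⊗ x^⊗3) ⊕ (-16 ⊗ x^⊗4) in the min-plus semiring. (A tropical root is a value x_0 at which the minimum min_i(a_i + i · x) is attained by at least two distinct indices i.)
Roots: {0, 4, 6, 8}

Each tropical root is a break point of the lower envelope of the lines y = a_i + i · x (there are 5 lines, with slopes 0, 1, ..., 4). Only the lines that attain the minimum somewhere contribute to roots; other lines are dominated. Here the surviving (envelope) indices are i = 4, i = 3, i = 2, i = 1, i = 0.
Intersections between consecutive envelope lines give the roots: for adjacent envelope indices i < j the intersection is x = (a_i − a_j) / (j − i). Reading off the sorted break points: {0, 4, 6, 8}.
Verification: at each break x_0, at least two indices attain the minimum of min_i(a_i + i · x_0).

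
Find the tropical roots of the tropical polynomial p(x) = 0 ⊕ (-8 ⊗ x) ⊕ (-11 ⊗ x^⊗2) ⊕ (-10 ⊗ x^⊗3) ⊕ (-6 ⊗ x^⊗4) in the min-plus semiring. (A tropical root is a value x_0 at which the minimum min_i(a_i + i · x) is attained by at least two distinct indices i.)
Roots: {-4, -1, 3, 8}

Each tropical root is a break point of the lower envelope of the lines y = a_i + i · x (there are 5 lines, with slopes 0, 1, ..., 4). Only the lines that attain the minimum somewhere contribute to roots; other lines are dominated. Here the surviving (envelope) indices are i = 4, i = 3, i = 2, i = 1, i = 0.
Intersections between consecutive envelope lines give the roots: for adjacent envelope indices i < j the intersection is x = (a_i − a_j) / (j − i). Reading off the sorted break points: {-4, -1, 3, 8}.
Verification: at each break x_0, at least two indices attain the minimum of min_i(a_i + i · x_0).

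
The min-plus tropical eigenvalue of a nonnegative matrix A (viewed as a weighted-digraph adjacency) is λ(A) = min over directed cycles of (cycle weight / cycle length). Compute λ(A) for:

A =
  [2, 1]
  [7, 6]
λ(A) = 2

Enumerate directed cycles and compute their means (weight / length). Sample:
  cycle 0 → 0: weight = 2, length = 1, mean = 2/1 ≈ 2.000
  cycle 1 → 1: weight = 6, length = 1, mean = 6/1 ≈ 6.000
  cycle 0 → 1 → 0: weight = 8, length = 2, mean = 8/2 ≈ 4.000
  cycle 1 → 0 → 1: weight = 8, length = 2, mean = 8/2 ≈ 4.000
Minimum mean = 2.000, attained e.g. along the cycle 0 → 0 with weight 2 and length 1. So λ(A) = 2/1 = 2.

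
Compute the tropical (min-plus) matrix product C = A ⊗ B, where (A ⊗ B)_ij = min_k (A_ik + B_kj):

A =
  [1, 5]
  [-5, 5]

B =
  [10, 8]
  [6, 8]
A ⊗ B =
  [11, 9]
  [5, 3]

Apply the min-plus product entry-by-entry:
  C[0][0] = min over k of (A[0][0] + B[0][0] = 1 + 10 = 11, A[0][1] + B[1][0] = 5 + 6 = 11) = 11 (attained at k = 0)
  C[0][1] = min over k of (A[0][0] + B[0][1] = 1 + 8 = 9, A[0][1] + B[1][1] = 5 + 8 = 13) = 9 (attained at k = 0)
  C[1][0] = min over k of (A[1][0] + B[0][0] = -5 + 10 = 5, A[1][1] + B[1][0] = 5 + 6 = 11) = 5 (attained at k = 0)
  C[1][1] = min over k of (A[1][0] + B[0][1] = -5 + 8 = 3, A[1][1] + B[1][1] = 5 + 8 = 13) = 3 (attained at k = 0)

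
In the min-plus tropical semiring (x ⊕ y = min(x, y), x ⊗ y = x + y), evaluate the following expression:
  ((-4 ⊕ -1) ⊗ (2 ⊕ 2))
((-4 ⊕ -1) ⊗ (2 ⊕ 2)) = -2

Expand innermost to outermost. Recall ⊕ takes the minimum of its arguments and ⊗ takes their sum. Working out the expression ((-4 ⊕ -1) ⊗ (2 ⊕ 2)) gives -2.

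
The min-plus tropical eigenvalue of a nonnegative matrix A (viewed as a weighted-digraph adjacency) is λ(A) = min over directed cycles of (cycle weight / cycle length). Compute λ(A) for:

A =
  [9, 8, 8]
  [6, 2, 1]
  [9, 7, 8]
λ(A) = 2

Enumerate directed cycles and compute their means (weight / length). Sample:
  cycle 0 → 0: weight = 9, length = 1, mean = 9/1 ≈ 9.000
  cycle 1 → 1: weight = 2, length = 1, mean = 2/1 ≈ 2.000
  cycle 2 → 2: weight = 8, length = 1, mean = 8/1 ≈ 8.000
  cycle 0 → 1 → 0: weight = 14, length = 2, mean = 14/2 ≈ 7.000
  cycle 0 → 2 → 0: weight = 17, length = 2, mean = 17/2 ≈ 8.500
  cycle 1 → 0 → 1: weight = 14, length = 2, mean = 14/2 ≈ 7.000
Minimum mean = 2.000, attained e.g. along the cycle 1 → 1 with weight 2 and length 1. So λ(A) = 2/1 = 2.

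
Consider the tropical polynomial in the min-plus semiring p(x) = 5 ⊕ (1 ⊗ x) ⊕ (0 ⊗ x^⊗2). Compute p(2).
p(2) = 3

A tropical monomial a ⊗ x^⊗i evaluates to a + i · x. Evaluating each term at x = 2:
  Term 0 contributes 5 + 0 · 2 = 5
  Term 1 contributes 1 + 1 · 2 = 3
  Term 2 contributes 0 + 2 · 2 = 4
p(2) = ⊕ of these = min[5, 3, 4] = 3.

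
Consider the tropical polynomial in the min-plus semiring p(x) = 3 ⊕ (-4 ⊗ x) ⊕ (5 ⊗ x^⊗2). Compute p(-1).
p(-1) = -5

A tropical monomial a ⊗ x^⊗i evaluates to a + i · x. Evaluating each term at x = -1:
  Term 0 contributes 3 + 0 · -1 = 3
  Term 1 contributes -4 + 1 · -1 = -5
  Term 2 contributes 5 + 2 · -1 = 3
p(-1) = ⊕ of these = min[3, -5, 3] = -5.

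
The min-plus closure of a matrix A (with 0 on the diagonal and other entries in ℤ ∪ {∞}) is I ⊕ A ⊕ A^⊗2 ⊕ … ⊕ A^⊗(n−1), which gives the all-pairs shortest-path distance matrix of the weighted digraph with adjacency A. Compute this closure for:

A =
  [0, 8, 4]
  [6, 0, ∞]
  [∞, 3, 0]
Closure =
  [0, 7, 4]
  [6, 0, 10]
  [9, 3, 0]

This is the Floyd-Warshall all-pairs shortest-path computation. For each intermediate vertex k = 0, 1, …, 2, update dist[i][j] ← min(dist[i][j], dist[i][k] + dist[k][j]). The final matrix gives, for each (i, j), the minimum total weight of any directed path from i to j (possibly empty when i = j).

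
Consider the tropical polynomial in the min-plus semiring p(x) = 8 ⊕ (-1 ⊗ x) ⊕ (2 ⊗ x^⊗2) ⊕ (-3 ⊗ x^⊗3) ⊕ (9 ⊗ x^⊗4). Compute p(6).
p(6) = 5

A tropical monomial a ⊗ x^⊗i evaluates to a + i · x. Evaluating each term at x = 6:
  Term 0 contributes 8 + 0 · 6 = 8
  Term 1 contributes -1 + 1 · 6 = 5
  Term 2 contributes 2 + 2 · 6 = 14
  Term 3 contributes -3 + 3 · 6 = 15
  Term 4 contributes 9 + 4 · 6 = 33
p(6) = ⊕ of these = min[8, 5, 14, 15, 33] = 5.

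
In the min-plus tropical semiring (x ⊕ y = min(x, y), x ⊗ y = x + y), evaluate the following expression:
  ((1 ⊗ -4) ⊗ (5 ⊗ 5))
((1 ⊗ -4) ⊗ (5 ⊗ 5)) = 7

Expand innermost to outermost. Recall ⊕ takes the minimum of its arguments and ⊗ takes their sum. Working out the expression ((1 ⊗ -4) ⊗ (5 ⊗ 5)) gives 7.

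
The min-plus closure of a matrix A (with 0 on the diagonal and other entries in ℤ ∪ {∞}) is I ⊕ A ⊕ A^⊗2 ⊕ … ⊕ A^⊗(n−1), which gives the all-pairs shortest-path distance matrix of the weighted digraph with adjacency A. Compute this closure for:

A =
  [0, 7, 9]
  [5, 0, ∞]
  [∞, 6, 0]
Closure =
  [0, 7, 9]
  [5, 0, 14]
  [11, 6, 0]

This is the Floyd-Warshall all-pairs shortest-path computation. For each intermediate vertex k = 0, 1, …, 2, update dist[i][j] ← min(dist[i][j], dist[i][k] + dist[k][j]). The final matrix gives, for each (i, j), the minimum total weight of any directed path from i to j (possibly empty when i = j).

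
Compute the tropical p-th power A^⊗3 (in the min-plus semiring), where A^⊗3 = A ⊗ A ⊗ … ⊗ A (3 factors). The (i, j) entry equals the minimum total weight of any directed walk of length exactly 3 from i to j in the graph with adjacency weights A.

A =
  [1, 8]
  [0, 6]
A^⊗3 =
  [3, 10]
  [2, 9]

Each entry (A^⊗3)_ij equals the minimum over all length-3 walks i = v_0 → v_1 → … → v_3 = j of Σ_t A[v_t][v_{t+1}]. For example, for (i, j) = (0, 1) we minimise over 4 possible intermediate vertex sequences; the minimum is 10, attained along the walk 0 → 0 → 0 → 1.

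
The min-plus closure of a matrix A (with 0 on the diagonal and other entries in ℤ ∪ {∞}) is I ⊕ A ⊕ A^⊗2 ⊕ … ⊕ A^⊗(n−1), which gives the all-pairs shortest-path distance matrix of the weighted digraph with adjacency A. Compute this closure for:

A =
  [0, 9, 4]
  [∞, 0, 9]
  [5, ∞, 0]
Closure =
  [0, 9, 4]
  [14, 0, 9]
  [5, 14, 0]

This is the Floyd-Warshall all-pairs shortest-path computation. For each intermediate vertex k = 0, 1, …, 2, update dist[i][j] ← min(dist[i][j], dist[i][k] + dist[k][j]). The final matrix gives, for each (i, j), the minimum total weight of any directed path from i to j (possibly empty when i = j).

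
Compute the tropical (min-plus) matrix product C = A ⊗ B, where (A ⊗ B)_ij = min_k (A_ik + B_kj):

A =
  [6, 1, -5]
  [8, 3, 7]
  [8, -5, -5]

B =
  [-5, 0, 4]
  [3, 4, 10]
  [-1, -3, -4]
A ⊗ B =
  [-6, -8, -9]
  [3, 4, 3]
  [-6, -8, -9]

Apply the min-plus product entry-by-entry:
  C[0][0] = min over k of (A[0][0] + B[0][0] = 6 + -5 = 1, A[0][1] + B[1][0] = 1 + 3 = 4, A[0][2] + B[2][0] = -5 + -1 = -6) = -6 (attained at k = 2)
  C[0][1] = min over k of (A[0][0] + B[0][1] = 6 + 0 = 6, A[0][1] + B[1][1] = 1 + 4 = 5, A[0][2] + B[2][1] = -5 + -3 = -8) = -8 (attained at k = 2)
  C[0][2] = min over k of (A[0][0] + B[0][2] = 6 + 4 = 10, A[0][1] + B[1][2] = 1 + 10 = 11, A[0][2] + B[2][2] = -5 + -4 = -9) = -9 (attained at k = 2)
  C[1][0] = min over k of (A[1][0] + B[0][0] = 8 + -5 = 3, A[1][1] + B[1][0] = 3 + 3 = 6, A[1][2] + B[2][0] = 7 + -1 = 6) = 3 (attained at k = 0)
  C[1][1] = min over k of (A[1][0] + B[0][1] = 8 + 0 = 8, A[1][1] + B[1][1] = 3 + 4 = 7, A[1][2] + B[2][1] = 7 + -3 = 4) = 4 (attained at k = 2)
  C[1][2] = min over k of (A[1][0] + B[0][2] = 8 + 4 = 12, A[1][1] + B[1][2] = 3 + 10 = 13, A[1][2] + B[2][2] = 7 + -4 = 3) = 3 (attained at k = 2)
  C[2][0] = min over k of (A[2][0] + B[0][0] = 8 + -5 = 3, A[2][1] + B[1][0] = -5 + 3 = -2, A[2][2] + B[2][0] = -5 + -1 = -6) = -6 (attained at k = 2)
  C[2][1] = min over k of (A[2][0] + B[0][1] = 8 + 0 = 8, A[2][1] + B[1][1] = -5 + 4 = -1, A[2][2] + B[2][1] = -5 + -3 = -8) = -8 (attained at k = 2)
  C[2][2] = min over k of (A[2][0] + B[0][2] = 8 + 4 = 12, A[2][1] + B[1][2] = -5 + 10 = 5, A[2][2] + B[2][2] = -5 + -4 = -9) = -9 (attained at k = 2)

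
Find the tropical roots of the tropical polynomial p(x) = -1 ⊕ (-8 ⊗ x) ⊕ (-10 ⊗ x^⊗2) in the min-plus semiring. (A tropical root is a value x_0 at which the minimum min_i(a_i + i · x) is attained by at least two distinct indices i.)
Roots: {2, 7}

Each tropical root is a break point of the lower envelope of the lines y = a_i + i · x (there are 3 lines, with slopes 0, 1, ..., 2). Only the lines that attain the minimum somewhere contribute to roots; other lines are dominated. Here the surviving (envelope) indices are i = 2, i = 1, i = 0.
Intersections between consecutive envelope lines give the roots: for adjacent envelope indices i < j the intersection is x = (a_i − a_j) / (j − i). Reading off the sorted break points: {2, 7}.
Verification: at each break x_0, at least two indices attain the minimum of min_i(a_i + i · x_0).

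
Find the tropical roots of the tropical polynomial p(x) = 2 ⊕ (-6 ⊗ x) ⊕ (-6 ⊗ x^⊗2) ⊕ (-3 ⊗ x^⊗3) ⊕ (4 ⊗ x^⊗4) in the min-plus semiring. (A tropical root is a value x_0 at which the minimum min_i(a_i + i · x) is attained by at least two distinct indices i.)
Roots: {-7, -3, 0, 8}

Each tropical root is a break point of the lower envelope of the lines y = a_i + i · x (there are 5 lines, with slopes 0, 1, ..., 4). Only the lines that attain the minimum somewhere contribute to roots; other lines are dominated. Here the surviving (envelope) indices are i = 4, i = 3, i = 2, i = 1, i = 0.
Intersections between consecutive envelope lines give the roots: for adjacent envelope indices i < j the intersection is x = (a_i − a_j) / (j − i). Reading off the sorted break points: {-7, -3, 0, 8}.
Verification: at each break x_0, at least two indices attain the minimum of min_i(a_i + i · x_0).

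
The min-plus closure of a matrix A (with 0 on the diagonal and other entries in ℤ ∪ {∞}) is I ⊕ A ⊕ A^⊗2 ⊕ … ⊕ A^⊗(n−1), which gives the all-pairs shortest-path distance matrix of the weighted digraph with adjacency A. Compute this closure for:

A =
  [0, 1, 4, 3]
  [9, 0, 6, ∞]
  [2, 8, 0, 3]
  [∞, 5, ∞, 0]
Closure =
  [0, 1, 4, 3]
  [8, 0, 6, 9]
  [2, 3, 0, 3]
  [13, 5, 11, 0]

This is the Floyd-Warshall all-pairs shortest-path computation. For each intermediate vertex k = 0, 1, …, 3, update dist[i][j] ← min(dist[i][j], dist[i][k] + dist[k][j]). The final matrix gives, for each (i, j), the minimum total weight of any directed path from i to j (possibly empty when i = j).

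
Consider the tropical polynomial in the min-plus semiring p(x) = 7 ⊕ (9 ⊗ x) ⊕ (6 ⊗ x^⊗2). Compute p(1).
p(1) = 7

A tropical monomial a ⊗ x^⊗i evaluates to a + i · x. Evaluating each term at x = 1:
  Term 0 contributes 7 + 0 · 1 = 7
  Term 1 contributes 9 + 1 · 1 = 10
  Term 2 contributes 6 + 2 · 1 = 8
p(1) = ⊕ of these = min[7, 10, 8] = 7.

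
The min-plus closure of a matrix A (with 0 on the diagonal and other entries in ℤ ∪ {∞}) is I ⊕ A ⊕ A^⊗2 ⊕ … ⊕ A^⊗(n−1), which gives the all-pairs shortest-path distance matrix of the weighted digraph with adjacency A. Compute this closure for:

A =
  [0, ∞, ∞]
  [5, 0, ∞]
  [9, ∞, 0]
Closure =
  [0, ∞, ∞]
  [5, 0, ∞]
  [9, ∞, 0]

This is the Floyd-Warshall all-pairs shortest-path computation. For each intermediate vertex k = 0, 1, …, 2, update dist[i][j] ← min(dist[i][j], dist[i][k] + dist[k][j]). The final matrix gives, for each (i, j), the minimum total weight of any directed path from i to j (possibly empty when i = j).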